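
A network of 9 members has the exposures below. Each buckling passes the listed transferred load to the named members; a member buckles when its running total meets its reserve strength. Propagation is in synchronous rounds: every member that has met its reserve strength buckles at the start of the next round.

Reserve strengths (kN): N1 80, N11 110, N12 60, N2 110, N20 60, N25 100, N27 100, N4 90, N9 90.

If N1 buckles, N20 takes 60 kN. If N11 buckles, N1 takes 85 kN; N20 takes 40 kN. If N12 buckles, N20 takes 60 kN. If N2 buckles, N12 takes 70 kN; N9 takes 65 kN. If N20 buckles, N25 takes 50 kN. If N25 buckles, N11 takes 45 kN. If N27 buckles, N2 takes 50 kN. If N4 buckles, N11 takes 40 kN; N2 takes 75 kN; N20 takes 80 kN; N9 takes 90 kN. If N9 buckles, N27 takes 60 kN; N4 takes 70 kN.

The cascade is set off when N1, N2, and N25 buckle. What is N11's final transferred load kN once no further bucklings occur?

Round 1 — N1, N2, N25 buckle (initial).
  N11: +45 → 45 < 110
  N12: +70 → 70 ≥ 60
  N20: +60 → 60 ≥ 60
  N9: +65 → 65 < 90
Round 2 — N12, N20 buckle.
No further bucklings.

45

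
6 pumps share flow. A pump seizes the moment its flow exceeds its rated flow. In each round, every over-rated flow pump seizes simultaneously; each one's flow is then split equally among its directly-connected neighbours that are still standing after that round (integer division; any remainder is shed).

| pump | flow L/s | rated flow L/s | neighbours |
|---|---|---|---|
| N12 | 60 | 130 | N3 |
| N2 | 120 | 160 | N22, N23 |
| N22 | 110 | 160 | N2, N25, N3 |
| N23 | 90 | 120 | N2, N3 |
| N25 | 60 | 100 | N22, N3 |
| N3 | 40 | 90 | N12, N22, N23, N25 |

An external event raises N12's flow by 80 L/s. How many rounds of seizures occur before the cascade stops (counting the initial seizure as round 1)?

4

Round 1 — N12 at 140 > 130. N12 seizes.
  N12 sheds 140 L/s to N3: 140 each.
    N3: 40+140 = 180 > 90
Round 2 — N3 seizes.
  N3 sheds 180 L/s to N22, N23, N25: 60 each.
    N22: 110+60 = 170 > 160
    N23: 90+60 = 150 > 120
    N25: 60+60 = 120 > 100
Round 3 — N22, N23, N25 seize.
  N22 sheds 170 L/s to N2: 170 each.
    N2: 120+170 = 290 > 160
  N23 sheds 150 L/s to N2: 150 each.
    N2: 290+150 = 440 > 160
  N25 sheds 120 L/s: no online neighbours, lost.
Round 4 — N2 seizes.
  N2 sheds 440 L/s: no online neighbours, lost.
No further seizures.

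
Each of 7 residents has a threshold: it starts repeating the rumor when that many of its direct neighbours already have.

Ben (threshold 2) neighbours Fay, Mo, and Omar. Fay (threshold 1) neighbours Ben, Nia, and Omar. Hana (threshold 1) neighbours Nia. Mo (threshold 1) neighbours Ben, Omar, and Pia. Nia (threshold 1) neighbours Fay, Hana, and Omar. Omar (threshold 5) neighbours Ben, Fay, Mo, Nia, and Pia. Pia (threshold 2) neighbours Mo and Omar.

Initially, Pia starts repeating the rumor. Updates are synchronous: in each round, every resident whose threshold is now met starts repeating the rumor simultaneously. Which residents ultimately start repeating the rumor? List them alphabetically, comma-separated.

Round 1 — Pia starts repeating the rumor (initial).
Round 2 — checking thresholds:
  Mo: 1 of 3 neighbours ≥ 1, starts repeating the rumor.
  Omar: 1 of 5 neighbours < 5, holds.
Round 3 — no new spreads; cascade stops.

Mo, Pia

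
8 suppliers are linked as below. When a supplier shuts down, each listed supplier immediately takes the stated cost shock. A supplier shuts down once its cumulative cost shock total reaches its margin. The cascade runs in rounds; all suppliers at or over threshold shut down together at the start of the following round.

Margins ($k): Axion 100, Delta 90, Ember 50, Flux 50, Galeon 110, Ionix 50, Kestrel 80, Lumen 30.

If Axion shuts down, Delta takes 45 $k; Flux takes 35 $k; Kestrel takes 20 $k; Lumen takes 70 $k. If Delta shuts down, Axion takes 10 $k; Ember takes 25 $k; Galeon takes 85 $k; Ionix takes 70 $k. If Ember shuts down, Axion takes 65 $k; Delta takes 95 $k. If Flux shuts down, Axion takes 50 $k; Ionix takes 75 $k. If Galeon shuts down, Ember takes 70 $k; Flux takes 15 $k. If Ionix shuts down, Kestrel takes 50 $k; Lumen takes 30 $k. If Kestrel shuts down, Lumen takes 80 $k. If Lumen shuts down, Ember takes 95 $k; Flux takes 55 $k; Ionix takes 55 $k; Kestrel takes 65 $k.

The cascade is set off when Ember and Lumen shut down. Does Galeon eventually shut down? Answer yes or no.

no

Round 1 — Ember, Lumen shut down (initial).
  Axion: +65 → 65 < 100
  Delta: +95 → 95 ≥ 90
  Flux: +55 → 55 ≥ 50
  Ionix: +55 → 55 ≥ 50
  Kestrel: +65 → 65 < 80
Round 2 — Delta, Flux, Ionix shut down.
  Axion: +10+50 → 125 ≥ 100
  Galeon: +85 → 85 < 110
  Kestrel: +50 → 115 ≥ 80
Round 3 — Axion, Kestrel shut down.
No further shutdowns.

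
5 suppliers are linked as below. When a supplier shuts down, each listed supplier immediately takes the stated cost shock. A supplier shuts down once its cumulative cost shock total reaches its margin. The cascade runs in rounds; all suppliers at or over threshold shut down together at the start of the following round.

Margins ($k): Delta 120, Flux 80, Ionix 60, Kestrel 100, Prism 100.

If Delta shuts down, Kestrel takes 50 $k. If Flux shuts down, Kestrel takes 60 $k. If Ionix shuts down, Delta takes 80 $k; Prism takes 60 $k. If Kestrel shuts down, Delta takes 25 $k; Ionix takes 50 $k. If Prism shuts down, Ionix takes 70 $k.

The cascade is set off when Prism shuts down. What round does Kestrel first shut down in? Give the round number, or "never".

never

Round 1 — Prism shuts down (initial).
  Ionix: +70 → 70 ≥ 60
Round 2 — Ionix shuts down.
  Delta: +80 → 80 < 120
No further shutdowns.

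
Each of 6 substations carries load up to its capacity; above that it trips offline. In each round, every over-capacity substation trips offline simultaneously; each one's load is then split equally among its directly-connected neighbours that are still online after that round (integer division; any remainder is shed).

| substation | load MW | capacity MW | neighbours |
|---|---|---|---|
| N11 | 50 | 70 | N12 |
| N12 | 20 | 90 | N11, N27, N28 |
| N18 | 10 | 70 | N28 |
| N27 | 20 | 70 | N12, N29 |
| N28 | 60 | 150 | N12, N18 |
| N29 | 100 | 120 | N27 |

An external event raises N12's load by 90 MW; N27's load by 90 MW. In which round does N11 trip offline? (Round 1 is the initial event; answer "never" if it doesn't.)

2

Round 1 — N12 at 110 > 90; N27 at 110 > 70. N12, N27 trip offline.
  N12 sheds 110 MW to N11, N28: 55 each.
    N11: 50+55 = 105 > 70
    N28: 60+55 = 115 ≤ 150
  N27 sheds 110 MW to N29: 110 each.
    N29: 100+110 = 210 > 120
Round 2 — N11, N29 trip offline.
  N11 sheds 105 MW: no online neighbours, lost.
  N29 sheds 210 MW: no online neighbours, lost.
No further trips.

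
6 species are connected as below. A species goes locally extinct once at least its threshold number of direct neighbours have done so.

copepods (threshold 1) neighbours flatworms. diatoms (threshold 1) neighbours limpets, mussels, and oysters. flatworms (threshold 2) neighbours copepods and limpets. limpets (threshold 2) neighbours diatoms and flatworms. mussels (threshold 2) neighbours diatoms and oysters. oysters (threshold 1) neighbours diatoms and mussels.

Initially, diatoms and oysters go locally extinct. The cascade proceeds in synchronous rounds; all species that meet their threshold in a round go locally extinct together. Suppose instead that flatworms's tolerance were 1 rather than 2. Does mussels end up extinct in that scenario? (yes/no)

yes

With flatworms's tolerance at 1:
Round 1 — diatoms, oysters go locally extinct (initial).
Round 2 — checking thresholds:
  limpets: 1 of 2 neighbours < 2, below threshold.
  mussels: 2 of 2 neighbours ≥ 2, goes locally extinct.
Round 3 — no new extinctions; cascade stops.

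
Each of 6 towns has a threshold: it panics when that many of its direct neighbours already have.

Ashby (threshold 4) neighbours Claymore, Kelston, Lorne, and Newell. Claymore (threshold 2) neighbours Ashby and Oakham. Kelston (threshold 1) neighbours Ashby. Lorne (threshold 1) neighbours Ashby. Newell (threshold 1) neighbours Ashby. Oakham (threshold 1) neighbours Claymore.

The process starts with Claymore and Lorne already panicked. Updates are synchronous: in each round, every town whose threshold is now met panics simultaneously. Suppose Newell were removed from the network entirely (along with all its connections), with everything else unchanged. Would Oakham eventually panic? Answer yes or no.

yes

With Newell removed:
Round 1 — Claymore, Lorne panic (initial).
Round 2 — checking thresholds:
  Ashby: 2 of 3 neighbours < 4, holds.
  Oakham: 1 of 1 neighbours ≥ 1, panics.
Round 3 — no new panics; cascade stops.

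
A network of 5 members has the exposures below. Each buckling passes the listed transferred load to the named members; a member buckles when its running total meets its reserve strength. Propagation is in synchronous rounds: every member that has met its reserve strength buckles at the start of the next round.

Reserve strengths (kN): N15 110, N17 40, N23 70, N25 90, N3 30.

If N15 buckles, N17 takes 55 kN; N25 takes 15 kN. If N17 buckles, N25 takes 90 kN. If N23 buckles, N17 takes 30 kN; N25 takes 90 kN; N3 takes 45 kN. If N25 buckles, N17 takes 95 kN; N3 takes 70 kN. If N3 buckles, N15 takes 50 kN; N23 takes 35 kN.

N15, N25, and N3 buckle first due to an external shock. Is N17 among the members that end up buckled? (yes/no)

Round 1 — N15, N25, N3 buckle (initial).
  N17: +55+95 → 150 ≥ 40
  N23: +35 → 35 < 70
Round 2 — N17 buckles.
No further bucklings.

yes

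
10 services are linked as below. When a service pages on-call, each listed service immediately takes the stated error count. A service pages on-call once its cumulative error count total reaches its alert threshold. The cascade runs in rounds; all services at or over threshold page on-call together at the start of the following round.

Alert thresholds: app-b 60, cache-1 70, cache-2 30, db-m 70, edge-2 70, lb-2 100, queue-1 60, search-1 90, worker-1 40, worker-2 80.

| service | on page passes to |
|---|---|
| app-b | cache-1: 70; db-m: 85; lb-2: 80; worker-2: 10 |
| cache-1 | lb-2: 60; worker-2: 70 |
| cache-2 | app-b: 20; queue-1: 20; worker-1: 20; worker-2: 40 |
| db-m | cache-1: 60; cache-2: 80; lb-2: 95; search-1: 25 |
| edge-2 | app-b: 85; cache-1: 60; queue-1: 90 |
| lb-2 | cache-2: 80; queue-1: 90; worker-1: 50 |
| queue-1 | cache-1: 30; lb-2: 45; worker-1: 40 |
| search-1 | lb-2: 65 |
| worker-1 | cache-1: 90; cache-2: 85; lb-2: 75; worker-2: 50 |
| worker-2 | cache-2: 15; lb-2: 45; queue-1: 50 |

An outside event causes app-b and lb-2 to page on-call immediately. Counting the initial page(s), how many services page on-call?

Round 1 — app-b, lb-2 page on-call (initial).
  cache-1: +70 → 70 ≥ 70
  cache-2: +80 → 80 ≥ 30
  db-m: +85 → 85 ≥ 70
  queue-1: +90 → 90 ≥ 60
  worker-1: +50 → 50 ≥ 40
  worker-2: +10 → 10 < 80
Round 2 — cache-1, cache-2, db-m, queue-1, worker-1 page on-call.
  search-1: +25 → 25 < 90
  worker-2: +70+40+50 → 170 ≥ 80
Round 3 — worker-2 pages on-call.
No further pages.

8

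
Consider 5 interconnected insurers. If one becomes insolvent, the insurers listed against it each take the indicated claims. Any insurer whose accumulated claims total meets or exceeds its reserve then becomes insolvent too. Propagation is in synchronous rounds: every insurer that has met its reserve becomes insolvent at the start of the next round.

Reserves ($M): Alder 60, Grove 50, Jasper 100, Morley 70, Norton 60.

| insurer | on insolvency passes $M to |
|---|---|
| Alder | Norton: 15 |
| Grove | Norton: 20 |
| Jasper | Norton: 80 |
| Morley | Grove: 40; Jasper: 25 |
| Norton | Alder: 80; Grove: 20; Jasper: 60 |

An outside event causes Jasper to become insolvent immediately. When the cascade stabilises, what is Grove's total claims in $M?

Round 1 — Jasper becomes insolvent (initial).
  Norton: +80 → 80 ≥ 60
Round 2 — Norton becomes insolvent.
  Alder: +80 → 80 ≥ 60
  Grove: +20 → 20 < 50
Round 3 — Alder becomes insolvent.
No further insolvencies.

20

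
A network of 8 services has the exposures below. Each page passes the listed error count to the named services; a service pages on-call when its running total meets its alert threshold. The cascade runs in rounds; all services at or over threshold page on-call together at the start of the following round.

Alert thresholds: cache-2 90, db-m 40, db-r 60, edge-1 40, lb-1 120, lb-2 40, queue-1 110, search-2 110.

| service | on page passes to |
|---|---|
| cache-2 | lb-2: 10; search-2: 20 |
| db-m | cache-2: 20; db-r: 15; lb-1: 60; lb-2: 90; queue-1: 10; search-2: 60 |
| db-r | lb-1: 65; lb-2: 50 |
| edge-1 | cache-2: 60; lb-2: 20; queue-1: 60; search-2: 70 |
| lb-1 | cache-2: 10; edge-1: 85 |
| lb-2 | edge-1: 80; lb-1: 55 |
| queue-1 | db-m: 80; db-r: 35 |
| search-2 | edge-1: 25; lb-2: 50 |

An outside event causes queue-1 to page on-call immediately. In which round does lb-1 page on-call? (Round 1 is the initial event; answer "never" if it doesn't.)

Round 1 — queue-1 pages on-call (initial).
  db-m: +80 → 80 ≥ 40
  db-r: +35 → 35 < 60
Round 2 — db-m pages on-call.
  cache-2: +20 → 20 < 90
  db-r: +15 → 50 < 60
  lb-1: +60 → 60 < 120
  lb-2: +90 → 90 ≥ 40
  search-2: +60 → 60 < 110
Round 3 — lb-2 pages on-call.
  edge-1: +80 → 80 ≥ 40
  lb-1: +55 → 115 < 120
Round 4 — edge-1 pages on-call.
  cache-2: +60 → 80 < 90
  search-2: +70 → 130 ≥ 110
Round 5 — search-2 pages on-call.
No further pages.

never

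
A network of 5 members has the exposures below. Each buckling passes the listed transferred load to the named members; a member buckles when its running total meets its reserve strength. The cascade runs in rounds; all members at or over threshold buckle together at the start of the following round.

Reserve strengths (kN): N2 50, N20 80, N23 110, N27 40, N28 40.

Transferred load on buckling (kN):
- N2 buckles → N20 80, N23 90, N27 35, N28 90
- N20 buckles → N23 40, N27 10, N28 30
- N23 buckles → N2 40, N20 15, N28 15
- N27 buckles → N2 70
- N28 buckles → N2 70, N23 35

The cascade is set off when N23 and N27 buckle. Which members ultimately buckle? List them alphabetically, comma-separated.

Round 1 — N23, N27 buckle (initial).
  N2: +40+70 → 110 ≥ 50
  N20: +15 → 15 < 80
  N28: +15 → 15 < 40
Round 2 — N2 buckles.
  N20: +80 → 95 ≥ 80
  N28: +90 → 105 ≥ 40
Round 3 — N20, N28 buckle.
No further bucklings.

N2, N20, N23, N27, N28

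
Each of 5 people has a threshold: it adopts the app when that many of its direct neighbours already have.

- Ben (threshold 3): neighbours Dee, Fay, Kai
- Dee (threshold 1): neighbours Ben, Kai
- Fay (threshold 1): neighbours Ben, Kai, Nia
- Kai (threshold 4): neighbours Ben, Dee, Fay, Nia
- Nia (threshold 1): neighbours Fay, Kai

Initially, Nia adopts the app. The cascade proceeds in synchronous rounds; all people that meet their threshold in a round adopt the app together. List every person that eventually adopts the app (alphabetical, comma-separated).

Round 1 — Nia adopts the app (initial).
Round 2 — checking thresholds:
  Fay: 1 of 3 neighbours ≥ 1, adopts the app.
  Kai: 1 of 4 neighbours < 4, not yet.
Round 3 — no new adoptions; cascade stops.

Fay, Nia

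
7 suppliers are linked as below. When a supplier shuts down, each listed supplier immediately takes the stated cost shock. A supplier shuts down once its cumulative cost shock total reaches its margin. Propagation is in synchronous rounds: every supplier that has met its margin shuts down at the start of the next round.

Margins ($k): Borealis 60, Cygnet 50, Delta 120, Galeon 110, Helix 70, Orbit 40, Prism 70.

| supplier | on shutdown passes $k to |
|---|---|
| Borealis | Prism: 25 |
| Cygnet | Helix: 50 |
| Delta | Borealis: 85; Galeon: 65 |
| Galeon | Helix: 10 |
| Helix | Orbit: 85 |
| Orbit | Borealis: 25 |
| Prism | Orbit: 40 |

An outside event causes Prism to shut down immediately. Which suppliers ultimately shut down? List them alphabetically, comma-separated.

Round 1 — Prism shuts down (initial).
  Orbit: +40 → 40 ≥ 40
Round 2 — Orbit shuts down.
  Borealis: +25 → 25 < 60
No further shutdowns.

Orbit, Prism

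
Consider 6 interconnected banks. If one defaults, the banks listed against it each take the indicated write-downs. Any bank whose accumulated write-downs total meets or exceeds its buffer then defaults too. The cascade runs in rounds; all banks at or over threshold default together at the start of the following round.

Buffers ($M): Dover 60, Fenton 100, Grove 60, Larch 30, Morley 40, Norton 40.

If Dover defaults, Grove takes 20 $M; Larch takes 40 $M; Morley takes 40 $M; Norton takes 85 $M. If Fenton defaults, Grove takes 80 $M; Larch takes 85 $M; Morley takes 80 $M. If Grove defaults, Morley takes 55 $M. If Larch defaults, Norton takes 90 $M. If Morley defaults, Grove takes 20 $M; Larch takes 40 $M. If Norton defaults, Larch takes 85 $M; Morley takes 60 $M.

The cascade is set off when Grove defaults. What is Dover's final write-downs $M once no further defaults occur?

0

Round 1 — Grove defaults (initial).
  Morley: +55 → 55 ≥ 40
Round 2 — Morley defaults.
  Larch: +40 → 40 ≥ 30
Round 3 — Larch defaults.
  Norton: +90 → 90 ≥ 40
Round 4 — Norton defaults.
No further defaults.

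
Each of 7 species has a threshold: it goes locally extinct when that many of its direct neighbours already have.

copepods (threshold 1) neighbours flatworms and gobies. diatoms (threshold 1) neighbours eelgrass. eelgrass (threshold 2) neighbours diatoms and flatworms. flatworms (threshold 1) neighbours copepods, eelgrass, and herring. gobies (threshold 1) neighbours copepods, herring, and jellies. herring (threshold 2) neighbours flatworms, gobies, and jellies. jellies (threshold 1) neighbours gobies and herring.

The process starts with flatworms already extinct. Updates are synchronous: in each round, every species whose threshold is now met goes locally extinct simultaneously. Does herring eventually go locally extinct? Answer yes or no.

yes

Round 1 — flatworms goes locally extinct (initial).
Round 2 — checking thresholds:
  copepods: 1 of 2 neighbours ≥ 1, goes locally extinct.
  eelgrass: 1 of 2 neighbours < 2, not yet.
  herring: 1 of 3 neighbours < 2, not yet.
Round 3 — checking thresholds:
  eelgrass: 1 of 2 neighbours < 2, not yet.
  gobies: 1 of 3 neighbours ≥ 1, goes locally extinct.
  herring: 1 of 3 neighbours < 2, not yet.
Round 4 — checking thresholds:
  eelgrass: 1 of 2 neighbours < 2, not yet.
  herring: 2 of 3 neighbours ≥ 2, goes locally extinct.
  jellies: 1 of 2 neighbours ≥ 1, goes locally extinct.
Round 5 — no new extinctions; cascade stops.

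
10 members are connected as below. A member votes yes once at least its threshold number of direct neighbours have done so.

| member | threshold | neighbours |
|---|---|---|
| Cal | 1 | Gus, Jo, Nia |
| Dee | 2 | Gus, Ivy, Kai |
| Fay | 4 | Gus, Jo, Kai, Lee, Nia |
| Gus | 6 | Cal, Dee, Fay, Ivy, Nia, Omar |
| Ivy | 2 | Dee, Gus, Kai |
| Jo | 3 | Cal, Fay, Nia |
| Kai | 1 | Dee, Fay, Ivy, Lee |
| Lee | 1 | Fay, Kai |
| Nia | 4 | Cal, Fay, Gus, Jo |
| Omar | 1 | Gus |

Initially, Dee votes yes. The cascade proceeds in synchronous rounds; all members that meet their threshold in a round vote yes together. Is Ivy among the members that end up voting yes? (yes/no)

Round 1 — Dee votes yes (initial).
Round 2 — checking thresholds:
  Gus: 1 of 6 neighbours < 6, below threshold.
  Ivy: 1 of 3 neighbours < 2, below threshold.
  Kai: 1 of 4 neighbours ≥ 1, votes yes.
Round 3 — checking thresholds:
  Fay: 1 of 5 neighbours < 4, below threshold.
  Gus: 1 of 6 neighbours < 6, below threshold.
  Ivy: 2 of 3 neighbours ≥ 2, votes yes.
  Lee: 1 of 2 neighbours ≥ 1, votes yes.
Round 4 — no new yes votes; cascade stops.

yes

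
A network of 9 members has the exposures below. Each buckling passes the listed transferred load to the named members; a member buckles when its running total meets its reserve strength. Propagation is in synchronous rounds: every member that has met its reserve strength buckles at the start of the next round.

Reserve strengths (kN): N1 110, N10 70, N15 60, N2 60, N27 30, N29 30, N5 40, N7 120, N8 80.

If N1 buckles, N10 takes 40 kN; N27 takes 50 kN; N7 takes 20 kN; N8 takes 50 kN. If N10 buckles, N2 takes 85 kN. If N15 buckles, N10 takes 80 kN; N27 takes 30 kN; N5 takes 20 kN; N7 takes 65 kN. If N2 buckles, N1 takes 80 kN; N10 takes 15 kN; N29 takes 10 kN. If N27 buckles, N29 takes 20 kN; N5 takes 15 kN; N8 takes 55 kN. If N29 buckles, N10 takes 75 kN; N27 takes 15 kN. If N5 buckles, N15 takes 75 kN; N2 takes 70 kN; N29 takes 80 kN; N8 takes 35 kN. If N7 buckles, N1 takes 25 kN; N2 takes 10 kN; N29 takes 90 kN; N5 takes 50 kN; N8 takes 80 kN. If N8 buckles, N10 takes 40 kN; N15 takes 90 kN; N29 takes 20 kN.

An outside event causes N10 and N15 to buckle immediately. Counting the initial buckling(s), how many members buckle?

Round 1 — N10, N15 buckle (initial).
  N2: +85 → 85 ≥ 60
  N27: +30 → 30 ≥ 30
  N5: +20 → 20 < 40
  N7: +65 → 65 < 120
Round 2 — N2, N27 buckle.
  N1: +80 → 80 < 110
  N29: +10+20 → 30 ≥ 30
  N5: +15 → 35 < 40
  N8: +55 → 55 < 80
Round 3 — N29 buckles.
No further bucklings.

5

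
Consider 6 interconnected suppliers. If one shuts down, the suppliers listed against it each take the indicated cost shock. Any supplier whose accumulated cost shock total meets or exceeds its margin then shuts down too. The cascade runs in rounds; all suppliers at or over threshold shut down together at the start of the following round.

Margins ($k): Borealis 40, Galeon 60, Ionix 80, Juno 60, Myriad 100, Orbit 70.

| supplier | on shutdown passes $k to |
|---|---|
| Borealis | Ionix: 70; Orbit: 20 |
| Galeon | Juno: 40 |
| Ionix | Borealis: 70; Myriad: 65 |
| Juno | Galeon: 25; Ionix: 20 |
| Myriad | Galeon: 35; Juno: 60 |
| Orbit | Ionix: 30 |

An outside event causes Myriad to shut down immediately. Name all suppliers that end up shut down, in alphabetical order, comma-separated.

Round 1 — Myriad shuts down (initial).
  Galeon: +35 → 35 < 60
  Juno: +60 → 60 ≥ 60
Round 2 — Juno shuts down.
  Galeon: +25 → 60 ≥ 60
  Ionix: +20 → 20 < 80
Round 3 — Galeon shuts down.
No further shutdowns.

Galeon, Juno, Myriad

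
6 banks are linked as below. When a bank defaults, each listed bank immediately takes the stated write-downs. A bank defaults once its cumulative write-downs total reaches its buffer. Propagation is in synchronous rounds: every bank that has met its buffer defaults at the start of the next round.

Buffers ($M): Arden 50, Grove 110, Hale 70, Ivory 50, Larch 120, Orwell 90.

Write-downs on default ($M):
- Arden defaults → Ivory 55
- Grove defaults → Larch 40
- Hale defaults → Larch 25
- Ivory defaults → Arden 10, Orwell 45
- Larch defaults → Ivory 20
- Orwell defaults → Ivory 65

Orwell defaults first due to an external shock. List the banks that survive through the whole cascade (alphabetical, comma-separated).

Round 1 — Orwell defaults (initial).
  Ivory: +65 → 65 ≥ 50
Round 2 — Ivory defaults.
  Arden: +10 → 10 < 50
No further defaults.

Arden, Grove, Hale, Larch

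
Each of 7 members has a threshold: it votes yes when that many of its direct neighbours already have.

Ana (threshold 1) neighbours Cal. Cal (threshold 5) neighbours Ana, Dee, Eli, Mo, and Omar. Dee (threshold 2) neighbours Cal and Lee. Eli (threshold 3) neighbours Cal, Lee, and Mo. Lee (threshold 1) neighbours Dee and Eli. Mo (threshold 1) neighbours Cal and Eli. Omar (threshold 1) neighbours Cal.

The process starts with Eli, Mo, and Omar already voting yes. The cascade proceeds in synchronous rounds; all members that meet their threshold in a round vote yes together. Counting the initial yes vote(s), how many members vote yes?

4

Round 1 — Eli, Mo, Omar vote yes (initial).
Round 2 — checking thresholds:
  Cal: 3 of 5 neighbours < 5, below threshold.
  Lee: 1 of 2 neighbours ≥ 1, votes yes.
Round 3 — no new yes votes; cascade stops.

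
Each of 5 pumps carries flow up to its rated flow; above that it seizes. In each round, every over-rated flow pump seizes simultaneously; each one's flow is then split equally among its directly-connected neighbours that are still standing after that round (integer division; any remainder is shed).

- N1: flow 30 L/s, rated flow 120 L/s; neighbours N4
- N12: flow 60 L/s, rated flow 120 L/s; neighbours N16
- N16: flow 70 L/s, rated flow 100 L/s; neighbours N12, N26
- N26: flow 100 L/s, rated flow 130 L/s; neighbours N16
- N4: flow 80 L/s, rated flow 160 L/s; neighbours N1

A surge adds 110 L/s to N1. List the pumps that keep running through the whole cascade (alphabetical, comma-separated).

N12, N16, N26

Round 1 — N1 at 140 > 120. N1 seizes.
  N1 sheds 140 L/s to N4: 140 each.
    N4: 80+140 = 220 > 160
Round 2 — N4 seizes.
  N4 sheds 220 L/s: no online neighbours, lost.
No further seizures.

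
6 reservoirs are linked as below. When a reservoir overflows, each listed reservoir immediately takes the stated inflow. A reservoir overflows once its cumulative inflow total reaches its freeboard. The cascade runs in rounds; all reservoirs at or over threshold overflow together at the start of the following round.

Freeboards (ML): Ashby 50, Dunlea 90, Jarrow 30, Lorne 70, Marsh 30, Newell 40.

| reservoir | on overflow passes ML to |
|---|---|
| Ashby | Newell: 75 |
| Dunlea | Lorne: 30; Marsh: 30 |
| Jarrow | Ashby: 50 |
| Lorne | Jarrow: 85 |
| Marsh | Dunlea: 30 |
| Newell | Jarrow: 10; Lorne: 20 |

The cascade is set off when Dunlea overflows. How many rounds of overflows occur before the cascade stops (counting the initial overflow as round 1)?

2

Round 1 — Dunlea overflows (initial).
  Lorne: +30 → 30 < 70
  Marsh: +30 → 30 ≥ 30
Round 2 — Marsh overflows.
No further overflows.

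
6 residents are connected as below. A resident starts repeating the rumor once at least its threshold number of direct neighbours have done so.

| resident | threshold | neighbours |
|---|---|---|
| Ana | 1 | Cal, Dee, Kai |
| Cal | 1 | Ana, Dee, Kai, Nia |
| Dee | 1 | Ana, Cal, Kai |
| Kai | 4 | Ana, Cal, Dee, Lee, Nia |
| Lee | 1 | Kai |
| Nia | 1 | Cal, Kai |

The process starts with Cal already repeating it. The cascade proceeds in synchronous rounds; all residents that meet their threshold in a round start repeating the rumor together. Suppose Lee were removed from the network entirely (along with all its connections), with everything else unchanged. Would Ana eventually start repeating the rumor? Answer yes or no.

With Lee removed:
Round 1 — Cal starts repeating the rumor (initial).
Round 2 — checking thresholds:
  Ana: 1 of 3 neighbours ≥ 1, starts repeating the rumor.
  Dee: 1 of 3 neighbours ≥ 1, starts repeating the rumor.
  Kai: 1 of 4 neighbours < 4, below threshold.
  Nia: 1 of 2 neighbours ≥ 1, starts repeating the rumor.
Round 3 — checking thresholds:
  Kai: 4 of 4 neighbours ≥ 4, starts repeating the rumor.
Round 4 — no new spreads; cascade stops.

yes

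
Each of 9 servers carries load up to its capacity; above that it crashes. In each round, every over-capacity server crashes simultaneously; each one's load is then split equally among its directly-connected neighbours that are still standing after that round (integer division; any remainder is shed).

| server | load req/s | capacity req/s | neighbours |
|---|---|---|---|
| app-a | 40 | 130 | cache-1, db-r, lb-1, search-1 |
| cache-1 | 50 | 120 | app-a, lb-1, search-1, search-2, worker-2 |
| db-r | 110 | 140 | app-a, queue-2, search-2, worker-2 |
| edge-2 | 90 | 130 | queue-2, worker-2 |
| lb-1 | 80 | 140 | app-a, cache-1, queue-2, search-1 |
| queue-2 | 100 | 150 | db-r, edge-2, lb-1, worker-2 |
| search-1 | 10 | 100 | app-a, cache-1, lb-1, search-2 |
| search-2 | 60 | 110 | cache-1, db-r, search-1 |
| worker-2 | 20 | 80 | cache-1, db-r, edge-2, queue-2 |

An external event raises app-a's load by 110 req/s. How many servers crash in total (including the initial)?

2

Round 1 — app-a at 150 > 130. app-a crashes.
  app-a sheds 150 req/s to cache-1, db-r, lb-1, search-1: 37 each (2 lost).
    cache-1: 50+37 = 87 ≤ 120
    db-r: 110+37 = 147 > 140
    lb-1: 80+37 = 117 ≤ 140
    search-1: 10+37 = 47 ≤ 100
Round 2 — db-r crashes.
  db-r sheds 147 req/s to queue-2, search-2, worker-2: 49 each.
    queue-2: 100+49 = 149 ≤ 150
    search-2: 60+49 = 109 ≤ 110
    worker-2: 20+49 = 69 ≤ 80
No further crashes.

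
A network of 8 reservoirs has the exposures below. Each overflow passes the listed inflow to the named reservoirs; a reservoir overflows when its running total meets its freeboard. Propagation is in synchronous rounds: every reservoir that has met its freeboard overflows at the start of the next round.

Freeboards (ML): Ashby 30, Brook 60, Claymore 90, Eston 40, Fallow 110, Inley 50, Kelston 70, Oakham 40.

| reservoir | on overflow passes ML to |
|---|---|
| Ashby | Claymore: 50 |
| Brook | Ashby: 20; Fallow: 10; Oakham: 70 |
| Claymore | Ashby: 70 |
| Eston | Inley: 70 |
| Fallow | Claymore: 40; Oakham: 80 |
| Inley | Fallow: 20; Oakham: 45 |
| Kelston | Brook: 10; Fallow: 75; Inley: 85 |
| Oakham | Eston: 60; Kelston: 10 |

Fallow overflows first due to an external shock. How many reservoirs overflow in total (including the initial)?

4

Round 1 — Fallow overflows (initial).
  Claymore: +40 → 40 < 90
  Oakham: +80 → 80 ≥ 40
Round 2 — Oakham overflows.
  Eston: +60 → 60 ≥ 40
  Kelston: +10 → 10 < 70
Round 3 — Eston overflows.
  Inley: +70 → 70 ≥ 50
Round 4 — Inley overflows.
No further overflows.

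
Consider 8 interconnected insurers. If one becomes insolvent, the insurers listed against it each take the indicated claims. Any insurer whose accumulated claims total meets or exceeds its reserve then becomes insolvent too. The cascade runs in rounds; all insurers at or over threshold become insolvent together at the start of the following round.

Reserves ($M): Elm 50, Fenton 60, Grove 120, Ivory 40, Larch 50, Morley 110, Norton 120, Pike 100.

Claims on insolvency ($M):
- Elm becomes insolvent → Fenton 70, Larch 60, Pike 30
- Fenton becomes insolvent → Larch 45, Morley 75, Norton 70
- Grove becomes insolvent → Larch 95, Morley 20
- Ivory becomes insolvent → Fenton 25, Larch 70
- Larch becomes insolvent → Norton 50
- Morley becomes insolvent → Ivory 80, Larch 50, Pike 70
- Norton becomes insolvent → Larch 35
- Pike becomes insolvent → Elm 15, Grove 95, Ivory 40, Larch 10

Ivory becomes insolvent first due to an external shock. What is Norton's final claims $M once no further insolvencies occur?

50

Round 1 — Ivory becomes insolvent (initial).
  Fenton: +25 → 25 < 60
  Larch: +70 → 70 ≥ 50
Round 2 — Larch becomes insolvent.
  Norton: +50 → 50 < 120
No further insolvencies.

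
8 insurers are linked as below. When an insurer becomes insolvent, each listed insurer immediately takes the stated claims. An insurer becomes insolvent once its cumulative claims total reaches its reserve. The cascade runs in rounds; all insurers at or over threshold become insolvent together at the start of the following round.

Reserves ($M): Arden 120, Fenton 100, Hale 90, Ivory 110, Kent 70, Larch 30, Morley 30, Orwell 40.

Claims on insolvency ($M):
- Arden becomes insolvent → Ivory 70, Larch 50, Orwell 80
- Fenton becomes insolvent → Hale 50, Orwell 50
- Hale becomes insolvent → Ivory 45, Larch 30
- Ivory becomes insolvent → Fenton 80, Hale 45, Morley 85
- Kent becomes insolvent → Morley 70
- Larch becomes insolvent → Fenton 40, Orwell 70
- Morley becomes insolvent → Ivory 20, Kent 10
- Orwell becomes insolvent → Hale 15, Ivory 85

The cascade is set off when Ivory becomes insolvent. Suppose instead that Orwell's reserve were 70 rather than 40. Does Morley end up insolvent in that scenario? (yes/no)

With Orwell's reserve at 70:
Round 1 — Ivory becomes insolvent (initial).
  Fenton: +80 → 80 < 100
  Hale: +45 → 45 < 90
  Morley: +85 → 85 ≥ 30
Round 2 — Morley becomes insolvent.
  Kent: +10 → 10 < 70
No further insolvencies.

yes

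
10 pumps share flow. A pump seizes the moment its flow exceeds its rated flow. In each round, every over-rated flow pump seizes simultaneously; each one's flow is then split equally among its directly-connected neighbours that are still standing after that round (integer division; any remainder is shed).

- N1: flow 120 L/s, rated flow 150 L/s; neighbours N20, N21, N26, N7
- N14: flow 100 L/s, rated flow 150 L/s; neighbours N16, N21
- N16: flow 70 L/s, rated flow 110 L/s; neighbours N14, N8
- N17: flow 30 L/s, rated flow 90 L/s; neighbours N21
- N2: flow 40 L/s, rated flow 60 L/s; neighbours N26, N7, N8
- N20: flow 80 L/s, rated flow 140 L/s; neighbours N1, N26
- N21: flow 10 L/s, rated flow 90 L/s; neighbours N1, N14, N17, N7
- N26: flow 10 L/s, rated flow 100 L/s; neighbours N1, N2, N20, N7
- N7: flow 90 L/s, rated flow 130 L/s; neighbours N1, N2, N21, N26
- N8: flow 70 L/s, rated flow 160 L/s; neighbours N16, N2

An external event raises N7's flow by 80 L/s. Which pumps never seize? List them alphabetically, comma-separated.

N17

Round 1 — N7 at 170 > 130. N7 seizes.
  N7 sheds 170 L/s to N1, N2, N21, N26: 42 each (2 lost).
    N1: 120+42 = 162 > 150
    N2: 40+42 = 82 > 60
    N21: 10+42 = 52 ≤ 90
    N26: 10+42 = 52 ≤ 100
Round 2 — N1, N2 seize.
  N1 sheds 162 L/s to N20, N21, N26: 54 each.
    N20: 80+54 = 134 ≤ 140
    N21: 52+54 = 106 > 90
    N26: 52+54 = 106 > 100
  N2 sheds 82 L/s to N26, N8: 41 each.
    N26: 106+41 = 147 > 100
    N8: 70+41 = 111 ≤ 160
Round 3 — N21, N26 seize.
  N21 sheds 106 L/s to N14, N17: 53 each.
    N14: 100+53 = 153 > 150
    N17: 30+53 = 83 ≤ 90
  N26 sheds 147 L/s to N20: 147 each.
    N20: 134+147 = 281 > 140
Round 4 — N14, N20 seize.
  N14 sheds 153 L/s to N16: 153 each.
    N16: 70+153 = 223 > 110
  N20 sheds 281 L/s: no online neighbours, lost.
Round 5 — N16 seizes.
  N16 sheds 223 L/s to N8: 223 each.
    N8: 111+223 = 334 > 160
Round 6 — N8 seizes.
  N8 sheds 334 L/s: no online neighbours, lost.
No further seizures.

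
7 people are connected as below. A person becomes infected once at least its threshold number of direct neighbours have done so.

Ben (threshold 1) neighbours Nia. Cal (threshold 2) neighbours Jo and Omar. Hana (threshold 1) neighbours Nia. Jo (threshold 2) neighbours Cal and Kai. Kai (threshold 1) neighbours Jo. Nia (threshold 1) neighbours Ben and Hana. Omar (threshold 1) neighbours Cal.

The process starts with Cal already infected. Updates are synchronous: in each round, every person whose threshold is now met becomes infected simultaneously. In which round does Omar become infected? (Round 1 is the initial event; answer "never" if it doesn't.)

2

Round 1 — Cal becomes infected (initial).
Round 2 — checking thresholds:
  Jo: 1 of 2 neighbours < 2, not yet.
  Omar: 1 of 1 neighbours ≥ 1, becomes infected.
Round 3 — no new infections; cascade stops.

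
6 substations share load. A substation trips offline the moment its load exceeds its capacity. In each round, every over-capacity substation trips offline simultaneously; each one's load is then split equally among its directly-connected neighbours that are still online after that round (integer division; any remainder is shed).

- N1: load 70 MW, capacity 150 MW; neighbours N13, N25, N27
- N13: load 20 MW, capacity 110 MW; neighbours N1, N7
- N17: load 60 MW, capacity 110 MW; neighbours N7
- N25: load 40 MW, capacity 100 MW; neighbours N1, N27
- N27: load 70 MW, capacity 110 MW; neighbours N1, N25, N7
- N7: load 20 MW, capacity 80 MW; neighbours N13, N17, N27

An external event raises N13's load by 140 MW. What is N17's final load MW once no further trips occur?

110

Round 1 — N13 at 160 > 110. N13 trips offline.
  N13 sheds 160 MW to N1, N7: 80 each.
    N1: 70+80 = 150 ≤ 150
    N7: 20+80 = 100 > 80
Round 2 — N7 trips offline.
  N7 sheds 100 MW to N17, N27: 50 each.
    N17: 60+50 = 110 ≤ 110
    N27: 70+50 = 120 > 110
Round 3 — N27 trips offline.
  N27 sheds 120 MW to N1, N25: 60 each.
    N1: 150+60 = 210 > 150
    N25: 40+60 = 100 ≤ 100
Round 4 — N1 trips offline.
  N1 sheds 210 MW to N25: 210 each.
    N25: 100+210 = 310 > 100
Round 5 — N25 trips offline.
  N25 sheds 310 MW: no online neighbours, lost.
No further trips.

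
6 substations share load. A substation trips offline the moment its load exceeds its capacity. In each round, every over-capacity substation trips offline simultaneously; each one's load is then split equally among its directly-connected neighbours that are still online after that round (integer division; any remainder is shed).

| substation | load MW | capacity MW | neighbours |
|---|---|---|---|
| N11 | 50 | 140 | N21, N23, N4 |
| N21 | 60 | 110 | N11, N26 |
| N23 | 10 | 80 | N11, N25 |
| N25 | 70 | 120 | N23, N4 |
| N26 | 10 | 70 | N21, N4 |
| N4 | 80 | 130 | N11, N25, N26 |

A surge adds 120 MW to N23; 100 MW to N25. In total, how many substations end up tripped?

6

Round 1 — N23 at 130 > 80; N25 at 170 > 120. N23, N25 trip offline.
  N23 sheds 130 MW to N11: 130 each.
    N11: 50+130 = 180 > 140
  N25 sheds 170 MW to N4: 170 each.
    N4: 80+170 = 250 > 130
Round 2 — N11, N4 trip offline.
  N11 sheds 180 MW to N21: 180 each.
    N21: 60+180 = 240 > 110
  N4 sheds 250 MW to N26: 250 each.
    N26: 10+250 = 260 > 70
Round 3 — N21, N26 trip offline.
  N21 sheds 240 MW: no online neighbours, lost.
  N26 sheds 260 MW: no online neighbours, lost.
No further trips.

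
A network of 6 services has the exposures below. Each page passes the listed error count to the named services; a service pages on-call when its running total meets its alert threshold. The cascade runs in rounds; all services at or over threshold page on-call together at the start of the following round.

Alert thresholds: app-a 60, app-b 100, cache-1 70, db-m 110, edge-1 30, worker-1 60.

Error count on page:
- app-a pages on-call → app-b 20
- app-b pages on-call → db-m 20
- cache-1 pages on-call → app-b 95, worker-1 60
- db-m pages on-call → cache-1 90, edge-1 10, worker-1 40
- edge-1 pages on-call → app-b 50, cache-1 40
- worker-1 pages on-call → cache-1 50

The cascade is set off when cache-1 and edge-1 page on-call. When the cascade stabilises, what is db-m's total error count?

20

Round 1 — cache-1, edge-1 page on-call (initial).
  app-b: +95+50 → 145 ≥ 100
  worker-1: +60 → 60 ≥ 60
Round 2 — app-b, worker-1 page on-call.
  db-m: +20 → 20 < 110
No further pages.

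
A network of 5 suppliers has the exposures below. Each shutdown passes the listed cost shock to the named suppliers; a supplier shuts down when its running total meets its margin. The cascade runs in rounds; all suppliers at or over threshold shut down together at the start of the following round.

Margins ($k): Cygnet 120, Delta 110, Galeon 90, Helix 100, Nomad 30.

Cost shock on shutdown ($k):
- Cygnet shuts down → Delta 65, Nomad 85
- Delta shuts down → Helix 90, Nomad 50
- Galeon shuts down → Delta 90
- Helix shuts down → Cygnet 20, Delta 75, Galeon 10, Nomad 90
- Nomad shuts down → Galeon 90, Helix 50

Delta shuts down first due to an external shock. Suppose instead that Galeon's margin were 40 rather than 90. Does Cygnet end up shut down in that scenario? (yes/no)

no

With Galeon's margin at 40:
Round 1 — Delta shuts down (initial).
  Helix: +90 → 90 < 100
  Nomad: +50 → 50 ≥ 30
Round 2 — Nomad shuts down.
  Galeon: +90 → 90 ≥ 40
  Helix: +50 → 140 ≥ 100
Round 3 — Galeon, Helix shut down.
  Cygnet: +20 → 20 < 120
No further shutdowns.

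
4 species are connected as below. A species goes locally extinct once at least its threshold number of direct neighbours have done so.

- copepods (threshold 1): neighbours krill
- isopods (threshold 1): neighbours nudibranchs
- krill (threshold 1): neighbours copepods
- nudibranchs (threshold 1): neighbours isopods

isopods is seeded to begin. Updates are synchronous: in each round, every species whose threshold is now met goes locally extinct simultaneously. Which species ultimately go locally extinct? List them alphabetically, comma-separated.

isopods, nudibranchs

Round 1 — isopods goes locally extinct (initial).
Round 2 — checking thresholds:
  nudibranchs: 1 of 1 neighbours ≥ 1, goes locally extinct.
Round 3 — no new extinctions; cascade stops.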